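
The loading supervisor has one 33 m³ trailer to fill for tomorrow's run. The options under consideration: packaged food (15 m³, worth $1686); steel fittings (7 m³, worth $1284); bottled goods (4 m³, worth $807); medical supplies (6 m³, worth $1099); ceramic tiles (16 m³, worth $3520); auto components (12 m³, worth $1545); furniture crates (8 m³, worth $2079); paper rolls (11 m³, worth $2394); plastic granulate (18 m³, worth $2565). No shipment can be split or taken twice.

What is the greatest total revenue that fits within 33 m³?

7013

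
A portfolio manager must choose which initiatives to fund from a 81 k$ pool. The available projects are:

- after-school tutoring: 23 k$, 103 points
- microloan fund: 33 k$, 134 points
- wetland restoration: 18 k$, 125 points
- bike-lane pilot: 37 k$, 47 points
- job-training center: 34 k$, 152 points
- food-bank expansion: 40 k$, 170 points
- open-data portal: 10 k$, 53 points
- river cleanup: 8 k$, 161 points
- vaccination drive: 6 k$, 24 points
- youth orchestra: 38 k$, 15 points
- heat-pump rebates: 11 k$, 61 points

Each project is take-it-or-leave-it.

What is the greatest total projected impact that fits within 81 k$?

552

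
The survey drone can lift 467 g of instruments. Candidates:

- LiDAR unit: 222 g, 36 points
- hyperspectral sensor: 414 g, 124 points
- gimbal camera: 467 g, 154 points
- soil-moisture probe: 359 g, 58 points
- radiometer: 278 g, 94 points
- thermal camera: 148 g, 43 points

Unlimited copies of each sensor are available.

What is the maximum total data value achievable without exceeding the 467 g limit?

154

Taking the top-ratio sensors first gives radiometer + thermal camera for 137 (426 g).
Replace radiometer and thermal camera with gimbal camera: the trade gains 17 net, giving 154 at 467 g.
No other feasible combination exceeds 154.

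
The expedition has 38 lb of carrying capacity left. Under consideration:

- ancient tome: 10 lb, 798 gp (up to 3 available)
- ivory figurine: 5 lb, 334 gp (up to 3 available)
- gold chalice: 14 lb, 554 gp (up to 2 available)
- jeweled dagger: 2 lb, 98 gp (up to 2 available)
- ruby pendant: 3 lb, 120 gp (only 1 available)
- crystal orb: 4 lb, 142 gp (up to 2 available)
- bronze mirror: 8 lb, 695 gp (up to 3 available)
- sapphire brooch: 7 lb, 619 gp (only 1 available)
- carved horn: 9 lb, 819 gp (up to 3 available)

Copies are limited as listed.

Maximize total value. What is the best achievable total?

3286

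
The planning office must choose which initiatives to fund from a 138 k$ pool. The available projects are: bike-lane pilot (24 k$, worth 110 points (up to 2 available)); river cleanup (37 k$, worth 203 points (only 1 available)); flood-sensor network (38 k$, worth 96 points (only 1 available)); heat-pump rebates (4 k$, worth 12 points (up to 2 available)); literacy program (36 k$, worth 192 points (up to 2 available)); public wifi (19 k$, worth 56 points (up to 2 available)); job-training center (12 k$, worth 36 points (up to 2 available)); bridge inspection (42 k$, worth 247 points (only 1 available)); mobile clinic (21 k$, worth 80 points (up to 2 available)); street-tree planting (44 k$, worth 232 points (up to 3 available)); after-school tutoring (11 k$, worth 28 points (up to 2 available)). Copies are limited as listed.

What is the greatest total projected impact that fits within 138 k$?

Filling by ratio: river cleanup + literacy program + bridge inspection + mobile clinic for 722, with 2 k$ left unused.
The 58 k$ tied up in river cleanup and mobile clinic is better spent on bike-lane pilot + literacy program — total rises to 741 (138 k$).
Every other selection either busts 138 k$ or exceeds an availability limit or fails to beat 741.

741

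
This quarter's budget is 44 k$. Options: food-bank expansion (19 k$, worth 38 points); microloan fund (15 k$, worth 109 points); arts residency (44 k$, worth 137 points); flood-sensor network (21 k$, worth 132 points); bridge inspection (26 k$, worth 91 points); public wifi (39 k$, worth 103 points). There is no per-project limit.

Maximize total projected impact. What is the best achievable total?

264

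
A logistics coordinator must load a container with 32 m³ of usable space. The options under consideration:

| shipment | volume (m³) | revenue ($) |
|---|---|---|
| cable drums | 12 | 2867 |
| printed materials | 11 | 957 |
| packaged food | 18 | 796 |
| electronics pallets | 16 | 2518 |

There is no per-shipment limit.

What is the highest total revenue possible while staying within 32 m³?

5734

Density check — cable drums 238.92, electronics pallets 157.38, printed materials 87.00, packaged food 44.22 are the best per m³.
Best packing: 2×cable drums — 24 m³, 5734 total.
The spare 8 m³ is too small for any remaining shipment, and no exchange beats 5734.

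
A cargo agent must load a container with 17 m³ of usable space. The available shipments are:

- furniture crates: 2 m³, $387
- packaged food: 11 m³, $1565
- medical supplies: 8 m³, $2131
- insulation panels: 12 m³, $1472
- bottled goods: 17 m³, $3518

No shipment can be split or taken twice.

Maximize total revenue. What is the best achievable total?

3518

A density-first pass picks furniture crates + medical supplies — 2518 at 10 m³.
Replace furniture crates and medical supplies with bottled goods: the trade gains 1000 net, giving 3518 at 17 m³.
Runner-up furniture crates + medical supplies tops out at 2518.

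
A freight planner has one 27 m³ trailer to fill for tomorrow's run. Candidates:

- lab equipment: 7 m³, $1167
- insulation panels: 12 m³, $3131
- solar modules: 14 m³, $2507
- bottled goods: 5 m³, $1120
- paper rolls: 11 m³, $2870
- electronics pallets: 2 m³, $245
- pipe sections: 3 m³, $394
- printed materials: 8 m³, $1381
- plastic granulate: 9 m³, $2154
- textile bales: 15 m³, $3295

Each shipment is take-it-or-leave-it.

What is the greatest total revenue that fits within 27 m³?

6426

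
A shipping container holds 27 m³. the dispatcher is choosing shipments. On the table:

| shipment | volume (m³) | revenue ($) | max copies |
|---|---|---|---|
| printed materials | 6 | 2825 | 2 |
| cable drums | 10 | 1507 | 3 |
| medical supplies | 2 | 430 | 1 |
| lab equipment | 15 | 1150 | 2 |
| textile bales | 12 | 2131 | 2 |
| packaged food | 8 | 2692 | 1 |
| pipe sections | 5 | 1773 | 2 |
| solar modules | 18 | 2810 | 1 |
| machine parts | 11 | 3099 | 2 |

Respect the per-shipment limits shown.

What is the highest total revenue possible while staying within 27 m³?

Ranking by ratio (revenue/m³): printed materials 470.83, pipe sections 354.60, packaged food 336.50, machine parts 281.73.
A density-first pass picks 2×printed materials + medical supplies + 2×pipe sections — 9626 at 24 m³.
The 5 m³ tied up in pipe sections is better spent on packaged food — total rises to 10545 (27 m³).
That's the maximum — no swap from here does better than 10545.

10545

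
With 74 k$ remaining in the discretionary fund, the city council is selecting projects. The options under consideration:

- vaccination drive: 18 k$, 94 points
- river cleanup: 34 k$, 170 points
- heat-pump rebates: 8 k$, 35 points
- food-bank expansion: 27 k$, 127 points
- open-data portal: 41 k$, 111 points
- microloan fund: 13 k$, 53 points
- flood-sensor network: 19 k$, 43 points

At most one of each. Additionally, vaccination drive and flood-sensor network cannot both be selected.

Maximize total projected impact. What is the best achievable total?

352

Ranking by ratio (projected impact/k$): vaccination drive 5.22, river cleanup 5.00, food-bank expansion 4.70.
Best packing: vaccination drive + river cleanup + heat-pump rebates + microloan fund — 73 k$, 352 total.
Nothing else feasible within 74 k$ beats 352.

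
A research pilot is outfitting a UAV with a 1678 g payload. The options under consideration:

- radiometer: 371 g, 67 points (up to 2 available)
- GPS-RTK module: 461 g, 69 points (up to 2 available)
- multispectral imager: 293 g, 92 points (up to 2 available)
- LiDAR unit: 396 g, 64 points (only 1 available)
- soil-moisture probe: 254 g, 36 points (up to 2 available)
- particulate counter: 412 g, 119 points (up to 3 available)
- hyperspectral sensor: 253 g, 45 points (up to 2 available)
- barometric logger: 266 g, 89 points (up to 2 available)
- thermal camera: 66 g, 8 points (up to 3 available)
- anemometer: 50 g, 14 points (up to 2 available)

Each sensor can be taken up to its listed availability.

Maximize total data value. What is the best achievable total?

511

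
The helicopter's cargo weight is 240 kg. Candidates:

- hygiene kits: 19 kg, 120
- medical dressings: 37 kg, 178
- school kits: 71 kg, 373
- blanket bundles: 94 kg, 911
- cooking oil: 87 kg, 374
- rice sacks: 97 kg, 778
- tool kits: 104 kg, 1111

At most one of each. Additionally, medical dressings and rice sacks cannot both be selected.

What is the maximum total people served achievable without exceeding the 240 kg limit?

The ratio heuristic lands on hygiene kits + blanket bundles + tool kits (2142) but leaves 23 kg idle.
The 19 kg tied up in hygiene kits is better spent on medical dressings — total rises to 2200 (235 kg).

2200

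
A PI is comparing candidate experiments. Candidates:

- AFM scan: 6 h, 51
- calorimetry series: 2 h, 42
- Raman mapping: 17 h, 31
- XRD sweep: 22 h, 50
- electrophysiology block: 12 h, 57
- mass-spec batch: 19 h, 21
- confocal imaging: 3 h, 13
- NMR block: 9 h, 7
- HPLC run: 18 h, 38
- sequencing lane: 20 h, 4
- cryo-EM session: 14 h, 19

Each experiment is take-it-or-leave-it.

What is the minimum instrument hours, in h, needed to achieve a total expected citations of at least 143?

20

Look for the lowest-instrument combination reaching 143.
Taking AFM scan + calorimetry series + electrophysiology block gives 150 (≥ 143) for 20 h.
Below 20 h the best achievable stays under 143.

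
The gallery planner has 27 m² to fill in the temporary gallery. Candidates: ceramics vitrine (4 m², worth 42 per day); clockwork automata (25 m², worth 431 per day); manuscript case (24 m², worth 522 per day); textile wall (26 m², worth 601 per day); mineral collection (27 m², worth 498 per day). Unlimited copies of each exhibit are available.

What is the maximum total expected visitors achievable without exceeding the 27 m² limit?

Density check — textile wall 23.12, manuscript case 21.75, mineral collection 18.44, clockwork automata 17.24 are the best per m².
Taking textile wall: 26 m² used, 601 in expected visitors.
No other feasible combination exceeds 601.

601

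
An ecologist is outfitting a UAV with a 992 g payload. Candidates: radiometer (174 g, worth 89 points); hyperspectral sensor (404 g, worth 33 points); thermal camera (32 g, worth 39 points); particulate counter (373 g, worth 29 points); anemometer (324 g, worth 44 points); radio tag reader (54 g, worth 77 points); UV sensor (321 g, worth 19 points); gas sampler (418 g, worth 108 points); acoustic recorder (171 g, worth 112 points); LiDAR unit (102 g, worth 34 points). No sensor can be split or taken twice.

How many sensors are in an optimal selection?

Optimal total is 459.
radiometer + thermal camera + radio tag reader + gas sampler + acoustic recorder + LiDAR unit hits 459 at 951 g.
Every optimal selection uses 6 sensors.

6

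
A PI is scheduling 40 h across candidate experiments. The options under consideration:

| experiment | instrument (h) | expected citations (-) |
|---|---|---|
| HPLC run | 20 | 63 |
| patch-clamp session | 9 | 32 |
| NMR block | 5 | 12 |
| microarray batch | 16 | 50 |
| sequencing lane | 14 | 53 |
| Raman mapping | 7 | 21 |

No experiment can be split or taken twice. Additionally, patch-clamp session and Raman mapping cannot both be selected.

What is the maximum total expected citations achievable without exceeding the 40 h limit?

135

Patch-clamp session + microarray batch + sequencing lane uses 39 of the 40 h and totals 135.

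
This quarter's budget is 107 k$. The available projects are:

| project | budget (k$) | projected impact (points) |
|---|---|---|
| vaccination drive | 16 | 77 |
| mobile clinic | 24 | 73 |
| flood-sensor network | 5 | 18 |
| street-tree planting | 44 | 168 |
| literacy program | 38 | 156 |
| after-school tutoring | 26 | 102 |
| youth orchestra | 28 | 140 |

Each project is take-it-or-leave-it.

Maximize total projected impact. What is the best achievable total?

Ranking by ratio (projected impact/k$): youth orchestra 5.00, vaccination drive 4.81, literacy program 4.11.
A density-first pass picks vaccination drive + flood-sensor network + literacy program + youth orchestra — 391 at 87 k$.
Dropping flood-sensor network frees 5 k$; slotting in mobile clinic (24 k$) lifts the total to 446 at 106 k$.
The spare 1 k$ is too small for any remaining project, and no exchange beats 446.

446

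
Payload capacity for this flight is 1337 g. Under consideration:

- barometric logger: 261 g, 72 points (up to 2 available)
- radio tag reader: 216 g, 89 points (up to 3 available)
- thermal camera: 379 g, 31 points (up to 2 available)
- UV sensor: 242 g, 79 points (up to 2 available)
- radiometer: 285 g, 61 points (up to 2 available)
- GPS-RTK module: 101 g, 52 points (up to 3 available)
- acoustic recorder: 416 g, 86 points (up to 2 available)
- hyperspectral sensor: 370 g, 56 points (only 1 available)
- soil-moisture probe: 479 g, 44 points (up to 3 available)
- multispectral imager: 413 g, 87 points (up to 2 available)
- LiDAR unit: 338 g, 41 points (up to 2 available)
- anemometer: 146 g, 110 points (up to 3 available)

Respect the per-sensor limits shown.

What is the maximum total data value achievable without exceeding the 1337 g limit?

701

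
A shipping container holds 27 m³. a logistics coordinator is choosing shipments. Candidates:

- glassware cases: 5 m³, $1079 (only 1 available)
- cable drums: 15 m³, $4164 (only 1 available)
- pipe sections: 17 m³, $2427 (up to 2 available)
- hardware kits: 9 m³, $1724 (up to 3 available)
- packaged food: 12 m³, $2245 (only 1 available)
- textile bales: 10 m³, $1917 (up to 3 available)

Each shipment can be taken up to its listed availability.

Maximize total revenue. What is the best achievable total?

6409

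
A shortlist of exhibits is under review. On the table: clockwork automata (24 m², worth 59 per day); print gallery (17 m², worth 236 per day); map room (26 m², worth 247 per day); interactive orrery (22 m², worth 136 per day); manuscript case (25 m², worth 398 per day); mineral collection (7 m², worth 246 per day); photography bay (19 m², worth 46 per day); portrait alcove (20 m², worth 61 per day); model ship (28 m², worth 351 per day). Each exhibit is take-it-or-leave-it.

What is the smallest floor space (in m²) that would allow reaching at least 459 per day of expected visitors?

24

Look for the lowest-floor combination reaching 459.
Taking print gallery + mineral collection gives 482 (≥ 459) for 24 m².
Any bundle with less than 24 m² falls short of 459.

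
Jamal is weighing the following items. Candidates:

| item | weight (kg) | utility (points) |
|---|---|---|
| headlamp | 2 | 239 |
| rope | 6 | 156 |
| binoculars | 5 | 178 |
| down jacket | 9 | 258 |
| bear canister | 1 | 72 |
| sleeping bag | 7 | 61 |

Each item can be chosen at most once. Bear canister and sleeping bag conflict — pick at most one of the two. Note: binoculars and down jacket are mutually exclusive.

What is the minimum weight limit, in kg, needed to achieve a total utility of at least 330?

7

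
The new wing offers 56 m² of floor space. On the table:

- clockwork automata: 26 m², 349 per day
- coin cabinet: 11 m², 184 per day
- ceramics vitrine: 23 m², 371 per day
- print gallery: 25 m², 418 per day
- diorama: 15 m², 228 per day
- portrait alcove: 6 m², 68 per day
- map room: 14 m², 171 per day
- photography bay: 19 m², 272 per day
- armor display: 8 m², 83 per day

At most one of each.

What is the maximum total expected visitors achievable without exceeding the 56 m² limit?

874

By expected visitors per m²: coin cabinet 16.73, print gallery 16.72, ceramics vitrine 16.13, diorama 15.20 lead.
Filling by ratio: coin cabinet + print gallery + diorama for 830, with 5 m² left unused.
The 15 m² tied up in diorama is better spent on photography bay — total rises to 874 (55 m²).
That's the maximum — no swap from here does better than 874.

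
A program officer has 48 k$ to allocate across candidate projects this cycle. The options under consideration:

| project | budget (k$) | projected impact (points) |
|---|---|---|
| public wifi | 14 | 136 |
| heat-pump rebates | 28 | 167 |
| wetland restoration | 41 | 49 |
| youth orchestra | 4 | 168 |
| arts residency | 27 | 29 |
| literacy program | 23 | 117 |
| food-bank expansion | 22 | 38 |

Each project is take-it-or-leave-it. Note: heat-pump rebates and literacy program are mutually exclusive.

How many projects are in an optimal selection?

3

Optimal total is 471.
public wifi + heat-pump rebates + youth orchestra hits 471 at 46 k$.
All optima have 3 projects.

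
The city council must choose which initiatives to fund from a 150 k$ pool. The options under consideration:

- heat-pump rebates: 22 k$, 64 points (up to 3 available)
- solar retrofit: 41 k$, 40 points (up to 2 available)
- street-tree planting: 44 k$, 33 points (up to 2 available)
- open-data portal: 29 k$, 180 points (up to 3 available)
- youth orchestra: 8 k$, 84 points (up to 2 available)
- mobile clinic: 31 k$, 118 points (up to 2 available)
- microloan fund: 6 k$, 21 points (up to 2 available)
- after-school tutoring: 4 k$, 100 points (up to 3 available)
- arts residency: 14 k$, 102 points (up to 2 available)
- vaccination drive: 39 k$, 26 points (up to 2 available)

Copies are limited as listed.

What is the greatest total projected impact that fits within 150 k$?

By projected impact per k$: after-school tutoring 25.00, youth orchestra 10.50, arts residency 7.29 lead.
3×open-data portal + 2×youth orchestra + microloan fund + 3×after-school tutoring + 2×arts residency uses 149 of the 150 k$ and totals 1233.

1233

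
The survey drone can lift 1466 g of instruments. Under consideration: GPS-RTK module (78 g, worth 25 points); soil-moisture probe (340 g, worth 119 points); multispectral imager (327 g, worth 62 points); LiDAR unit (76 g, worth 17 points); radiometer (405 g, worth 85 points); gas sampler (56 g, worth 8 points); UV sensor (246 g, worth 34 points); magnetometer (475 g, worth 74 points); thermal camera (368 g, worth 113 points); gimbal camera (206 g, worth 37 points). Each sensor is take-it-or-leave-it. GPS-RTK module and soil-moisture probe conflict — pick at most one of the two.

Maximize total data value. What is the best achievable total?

Best packing: soil-moisture probe + multispectral imager + radiometer + thermal camera — 1440 g, 379 total.
Soil-moisture probe + LiDAR unit + radiometer + gas sampler + thermal camera + gimbal camera (1451 g) also reaches 379 — a tie, but nothing goes higher.

379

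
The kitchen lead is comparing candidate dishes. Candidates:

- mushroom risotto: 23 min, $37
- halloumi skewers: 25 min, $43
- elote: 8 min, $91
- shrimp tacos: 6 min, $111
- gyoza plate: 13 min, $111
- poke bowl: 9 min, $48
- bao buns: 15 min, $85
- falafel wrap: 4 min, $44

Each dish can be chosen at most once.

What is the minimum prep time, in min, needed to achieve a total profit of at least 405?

40

Look for the lowest-prep combination reaching 405.
elote + shrimp tacos + gyoza plate + poke bowl + falafel wrap: 405 profit at 40 min.
Below 40 min the best achievable stays under 405.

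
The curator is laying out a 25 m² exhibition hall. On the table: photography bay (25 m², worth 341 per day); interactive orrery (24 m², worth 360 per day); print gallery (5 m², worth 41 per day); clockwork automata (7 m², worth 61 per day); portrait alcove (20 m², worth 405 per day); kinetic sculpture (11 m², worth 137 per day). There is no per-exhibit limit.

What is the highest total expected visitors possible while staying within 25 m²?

446

Density check — portrait alcove 20.25, interactive orrery 15.00, photography bay 13.64 are the best per m².
Best packing: print gallery + portrait alcove — 25 m², 446 total.
That's the maximum — no swap from here does better than 446.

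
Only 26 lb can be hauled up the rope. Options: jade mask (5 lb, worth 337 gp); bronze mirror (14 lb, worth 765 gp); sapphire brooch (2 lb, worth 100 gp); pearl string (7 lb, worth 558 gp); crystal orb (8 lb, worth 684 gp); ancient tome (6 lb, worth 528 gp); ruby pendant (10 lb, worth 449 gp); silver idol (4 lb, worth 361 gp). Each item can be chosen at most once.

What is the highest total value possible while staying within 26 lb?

Best packing: pearl string + crystal orb + ancient tome + silver idol — 25 lb, 2131 total.

2131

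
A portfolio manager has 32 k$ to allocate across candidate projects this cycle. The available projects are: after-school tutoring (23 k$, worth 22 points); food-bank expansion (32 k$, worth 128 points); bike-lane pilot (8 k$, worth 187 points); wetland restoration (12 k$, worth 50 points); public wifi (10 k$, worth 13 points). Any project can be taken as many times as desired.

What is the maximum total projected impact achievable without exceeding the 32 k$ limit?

748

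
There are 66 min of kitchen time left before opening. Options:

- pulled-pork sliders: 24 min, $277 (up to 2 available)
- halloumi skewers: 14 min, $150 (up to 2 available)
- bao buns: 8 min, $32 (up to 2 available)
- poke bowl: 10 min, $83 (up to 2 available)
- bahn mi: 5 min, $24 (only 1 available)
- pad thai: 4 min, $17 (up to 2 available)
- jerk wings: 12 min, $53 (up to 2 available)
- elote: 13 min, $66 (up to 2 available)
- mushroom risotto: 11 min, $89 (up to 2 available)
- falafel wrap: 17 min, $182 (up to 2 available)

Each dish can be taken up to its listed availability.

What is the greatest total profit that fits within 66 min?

736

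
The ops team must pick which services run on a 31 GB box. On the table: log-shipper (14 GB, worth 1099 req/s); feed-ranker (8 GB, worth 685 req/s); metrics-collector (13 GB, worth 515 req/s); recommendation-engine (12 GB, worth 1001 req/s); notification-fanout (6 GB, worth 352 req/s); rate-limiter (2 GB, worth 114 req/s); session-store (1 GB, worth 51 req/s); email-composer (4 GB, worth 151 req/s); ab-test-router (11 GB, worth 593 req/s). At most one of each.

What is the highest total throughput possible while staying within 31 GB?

Ranking by ratio (throughput/GB): feed-ranker 85.62, recommendation-engine 83.42, log-shipper 78.50.
The ratio heuristic lands on feed-ranker + recommendation-engine + notification-fanout + rate-limiter + session-store (2203) but leaves 2 GB idle.
But log-shipper + recommendation-engine + session-store + email-composer fits in 31 GB and reaches 2302.
Every other selection either busts 31 GB or fails to beat 2302.

2302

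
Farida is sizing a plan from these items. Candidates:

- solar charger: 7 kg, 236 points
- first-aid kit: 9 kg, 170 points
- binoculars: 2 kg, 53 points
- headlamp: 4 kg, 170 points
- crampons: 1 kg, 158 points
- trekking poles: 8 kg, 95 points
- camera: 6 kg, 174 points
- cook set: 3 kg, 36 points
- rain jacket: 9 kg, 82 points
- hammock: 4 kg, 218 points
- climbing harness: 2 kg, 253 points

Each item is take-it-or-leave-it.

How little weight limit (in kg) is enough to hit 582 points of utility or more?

Need the lightest bundle worth ≥ 582.
crampons + hammock + climbing harness: 629 utility at 7 kg.
No combination under 7 kg hits 582.

7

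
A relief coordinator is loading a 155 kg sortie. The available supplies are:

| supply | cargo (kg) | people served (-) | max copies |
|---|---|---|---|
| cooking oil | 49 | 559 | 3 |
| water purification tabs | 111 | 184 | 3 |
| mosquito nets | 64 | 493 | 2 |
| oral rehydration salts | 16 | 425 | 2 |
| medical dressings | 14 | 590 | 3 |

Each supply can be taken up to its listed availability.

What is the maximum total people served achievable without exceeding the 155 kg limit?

3179

Taking cooking oil + 2×oral rehydration salts + 3×medical dressings: 123 kg used, 3179 in people served.
That's the maximum — no swap from here does better than 3179.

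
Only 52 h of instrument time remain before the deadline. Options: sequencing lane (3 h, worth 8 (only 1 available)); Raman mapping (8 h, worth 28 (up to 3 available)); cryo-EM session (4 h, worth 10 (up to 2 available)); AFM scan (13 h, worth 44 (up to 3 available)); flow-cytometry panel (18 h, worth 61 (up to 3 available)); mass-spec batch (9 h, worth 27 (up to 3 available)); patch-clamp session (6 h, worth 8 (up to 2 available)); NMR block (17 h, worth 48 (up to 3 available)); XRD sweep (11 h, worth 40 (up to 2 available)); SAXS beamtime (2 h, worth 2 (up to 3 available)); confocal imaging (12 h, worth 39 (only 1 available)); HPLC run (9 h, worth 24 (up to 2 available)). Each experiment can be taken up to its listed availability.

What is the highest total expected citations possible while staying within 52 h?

Density check — XRD sweep 3.64, Raman mapping 3.50, flow-cytometry panel 3.39 are the best per h.
A density-first pass picks sequencing lane + 3×Raman mapping + 2×XRD sweep + SAXS beamtime — 174 at 51 h.
Using the slack differently, flow-cytometry panel + 2×XRD sweep + confocal imaging comes to 180 at 52 h.

180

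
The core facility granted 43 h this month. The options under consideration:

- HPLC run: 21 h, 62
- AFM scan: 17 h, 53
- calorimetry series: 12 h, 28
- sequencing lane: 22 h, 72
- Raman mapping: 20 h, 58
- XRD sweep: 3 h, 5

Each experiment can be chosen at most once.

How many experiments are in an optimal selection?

2

Best achievable expected citations is 134.
One optimal bundle: HPLC run + sequencing lane (43 h).
Any selection reaching 134 contains exactly 2 experiments.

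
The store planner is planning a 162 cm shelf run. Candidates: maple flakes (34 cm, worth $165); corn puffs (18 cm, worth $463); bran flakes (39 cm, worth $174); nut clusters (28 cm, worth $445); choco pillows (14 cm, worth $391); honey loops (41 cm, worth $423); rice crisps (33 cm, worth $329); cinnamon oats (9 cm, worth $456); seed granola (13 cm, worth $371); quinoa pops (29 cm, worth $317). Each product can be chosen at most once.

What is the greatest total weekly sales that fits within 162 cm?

A density-first pass picks corn puffs + nut clusters + choco pillows + honey loops + cinnamon oats + seed granola + quinoa pops — 2866 at 152 cm.
The 29 cm tied up in quinoa pops is better spent on rice crisps — total rises to 2878 (156 cm).
Next best is corn puffs + nut clusters + choco pillows + honey loops + cinnamon oats + seed granola + quinoa pops at 2866 (152 cm) — short by 12.

2878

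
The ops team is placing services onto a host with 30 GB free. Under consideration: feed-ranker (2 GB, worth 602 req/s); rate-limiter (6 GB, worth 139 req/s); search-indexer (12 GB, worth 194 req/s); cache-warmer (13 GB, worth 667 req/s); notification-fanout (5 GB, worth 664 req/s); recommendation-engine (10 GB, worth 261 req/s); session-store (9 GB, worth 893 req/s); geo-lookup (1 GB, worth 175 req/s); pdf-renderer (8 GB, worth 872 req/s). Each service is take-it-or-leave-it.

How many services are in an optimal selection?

5

Optimal total is 3206.
One optimal bundle: feed-ranker + notification-fanout + session-store + geo-lookup + pdf-renderer (25 GB).
Every optimal selection uses 5 services.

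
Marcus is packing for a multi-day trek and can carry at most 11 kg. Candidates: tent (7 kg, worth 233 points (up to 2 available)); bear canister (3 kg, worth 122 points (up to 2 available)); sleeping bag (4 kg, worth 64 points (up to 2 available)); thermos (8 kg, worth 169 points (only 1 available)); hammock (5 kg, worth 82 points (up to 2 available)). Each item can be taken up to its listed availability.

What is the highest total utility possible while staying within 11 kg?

355

Greedy by ratio would take 2×bear canister + hammock: 11 kg used, total 326.
The 8 kg tied up in bear canister and hammock is better spent on tent — total rises to 355 (10 kg).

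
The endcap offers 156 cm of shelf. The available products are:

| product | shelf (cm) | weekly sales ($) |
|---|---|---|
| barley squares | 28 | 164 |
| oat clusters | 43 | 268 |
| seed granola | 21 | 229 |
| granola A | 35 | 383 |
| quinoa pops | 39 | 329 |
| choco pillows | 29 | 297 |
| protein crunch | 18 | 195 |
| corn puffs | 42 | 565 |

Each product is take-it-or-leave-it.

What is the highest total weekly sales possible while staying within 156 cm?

1701

Density check — corn puffs 13.45, granola A 10.94, seed granola 10.90, protein crunch 10.83 are the best per cm.
Taking the top-ratio products first gives seed granola + granola A + choco pillows + protein crunch + corn puffs for 1669 (145 cm).
Replace choco pillows with quinoa pops: the trade gains 32 net, giving 1701 at 155 cm.
Nothing else within 156 cm beats 1701.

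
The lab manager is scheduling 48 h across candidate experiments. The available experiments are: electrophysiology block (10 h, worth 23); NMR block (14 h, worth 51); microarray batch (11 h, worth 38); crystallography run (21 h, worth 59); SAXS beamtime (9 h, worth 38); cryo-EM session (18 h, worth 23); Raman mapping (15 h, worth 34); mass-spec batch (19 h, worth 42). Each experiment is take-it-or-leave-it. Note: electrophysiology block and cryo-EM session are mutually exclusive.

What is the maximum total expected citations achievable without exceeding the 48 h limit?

150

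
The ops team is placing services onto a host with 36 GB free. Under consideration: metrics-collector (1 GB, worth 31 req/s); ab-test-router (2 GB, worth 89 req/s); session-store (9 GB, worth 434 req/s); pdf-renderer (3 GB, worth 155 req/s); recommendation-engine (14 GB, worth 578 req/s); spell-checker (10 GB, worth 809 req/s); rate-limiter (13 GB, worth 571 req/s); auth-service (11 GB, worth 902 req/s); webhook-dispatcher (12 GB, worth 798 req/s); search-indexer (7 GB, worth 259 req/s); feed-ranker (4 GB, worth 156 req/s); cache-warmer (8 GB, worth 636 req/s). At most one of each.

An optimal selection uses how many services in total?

4

The maximum throughput within 36 GB is 2664.
For example pdf-renderer + spell-checker + auth-service + webhook-dispatcher achieves it, using 36 GB.
Every optimal selection uses 4 services.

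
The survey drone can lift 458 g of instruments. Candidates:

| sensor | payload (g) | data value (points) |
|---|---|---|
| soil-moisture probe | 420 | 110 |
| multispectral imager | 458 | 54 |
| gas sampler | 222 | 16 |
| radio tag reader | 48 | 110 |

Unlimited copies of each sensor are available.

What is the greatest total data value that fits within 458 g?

990

By data value per g: radio tag reader 2.29, soil-moisture probe 0.26, multispectral imager 0.12, gas sampler 0.07 lead.
Best packing: 9×radio tag reader — 432 g, 990 total.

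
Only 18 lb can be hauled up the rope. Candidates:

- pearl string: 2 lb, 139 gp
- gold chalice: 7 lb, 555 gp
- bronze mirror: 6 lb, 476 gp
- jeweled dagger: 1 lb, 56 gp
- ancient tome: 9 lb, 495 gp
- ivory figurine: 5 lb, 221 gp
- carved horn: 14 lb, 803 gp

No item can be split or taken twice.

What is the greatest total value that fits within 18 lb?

Ranking by ratio (value/lb): bronze mirror 79.33, gold chalice 79.29, pearl string 69.50.
Taking the top-ratio items first gives pearl string + gold chalice + bronze mirror + jeweled dagger for 1226 (16 lb).
Replace pearl string and jeweled dagger with ivory figurine: the trade gains 26 net, giving 1252 at 18 lb.
That's the maximum — no swap from here does better than 1252.

1252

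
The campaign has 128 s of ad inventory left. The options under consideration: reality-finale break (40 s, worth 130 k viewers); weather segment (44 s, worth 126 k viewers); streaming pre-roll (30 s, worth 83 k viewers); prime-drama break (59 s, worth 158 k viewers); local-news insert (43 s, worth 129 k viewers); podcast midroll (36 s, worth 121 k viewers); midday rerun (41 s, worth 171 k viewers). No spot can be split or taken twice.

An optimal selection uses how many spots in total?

3

Optimal total is 430.
For example reality-finale break + local-news insert + midday rerun achieves it, using 124 s.
Every optimal selection uses 3 spots.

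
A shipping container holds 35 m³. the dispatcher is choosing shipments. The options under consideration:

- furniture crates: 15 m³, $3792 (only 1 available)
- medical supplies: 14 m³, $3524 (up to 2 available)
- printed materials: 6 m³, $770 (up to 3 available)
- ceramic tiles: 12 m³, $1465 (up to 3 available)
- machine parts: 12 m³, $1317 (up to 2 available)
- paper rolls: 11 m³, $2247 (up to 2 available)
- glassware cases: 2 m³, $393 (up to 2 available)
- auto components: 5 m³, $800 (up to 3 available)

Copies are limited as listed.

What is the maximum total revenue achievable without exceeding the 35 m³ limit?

Ranking by ratio (revenue/m³): furniture crates 252.80, medical supplies 251.71, paper rolls 204.27, glassware cases 196.50.
Filling by ratio: furniture crates + medical supplies + 2×glassware cases for 8102, with 2 m³ left unused.
The 17 m³ tied up in furniture crates and glassware cases is better spent on medical supplies + auto components — total rises to 8241 (35 m³).
That's the maximum — no swap from here does better than 8241.

8241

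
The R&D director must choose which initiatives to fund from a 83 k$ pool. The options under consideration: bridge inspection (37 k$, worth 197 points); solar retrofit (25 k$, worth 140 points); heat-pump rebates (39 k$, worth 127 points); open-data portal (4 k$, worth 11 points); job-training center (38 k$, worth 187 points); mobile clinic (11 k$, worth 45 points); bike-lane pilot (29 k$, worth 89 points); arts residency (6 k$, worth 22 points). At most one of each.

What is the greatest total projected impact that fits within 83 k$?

415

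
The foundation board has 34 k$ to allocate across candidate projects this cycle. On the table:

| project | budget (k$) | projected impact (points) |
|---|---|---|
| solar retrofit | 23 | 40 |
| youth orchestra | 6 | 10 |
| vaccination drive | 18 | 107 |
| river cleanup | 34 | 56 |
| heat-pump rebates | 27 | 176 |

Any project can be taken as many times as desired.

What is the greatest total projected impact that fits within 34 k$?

Best packing: youth orchestra + heat-pump rebates — 33 k$, 186 total.

186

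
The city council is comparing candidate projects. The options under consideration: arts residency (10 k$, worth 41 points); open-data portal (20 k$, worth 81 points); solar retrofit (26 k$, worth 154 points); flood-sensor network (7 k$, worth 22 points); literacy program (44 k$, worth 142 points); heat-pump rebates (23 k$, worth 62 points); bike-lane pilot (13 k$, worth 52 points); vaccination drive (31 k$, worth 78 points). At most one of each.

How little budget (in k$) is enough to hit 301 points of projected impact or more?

66

Need the lightest bundle worth ≥ 301.
open-data portal + solar retrofit + flood-sensor network + bike-lane pilot: 309 projected impact at 66 k$.
No combination under 66 k$ hits 301.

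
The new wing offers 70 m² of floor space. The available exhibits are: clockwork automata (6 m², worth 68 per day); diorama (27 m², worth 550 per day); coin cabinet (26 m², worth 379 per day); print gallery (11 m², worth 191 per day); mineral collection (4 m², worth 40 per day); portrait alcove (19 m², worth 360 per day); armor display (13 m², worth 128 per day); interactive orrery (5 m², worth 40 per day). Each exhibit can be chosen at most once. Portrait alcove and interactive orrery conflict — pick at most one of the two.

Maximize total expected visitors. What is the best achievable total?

1229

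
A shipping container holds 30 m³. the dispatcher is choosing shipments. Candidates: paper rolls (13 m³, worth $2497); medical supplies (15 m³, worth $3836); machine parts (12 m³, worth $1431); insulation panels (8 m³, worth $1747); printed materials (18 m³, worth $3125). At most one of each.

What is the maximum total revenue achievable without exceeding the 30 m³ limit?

The ratio heuristic lands on medical supplies + insulation panels (5583) but leaves 7 m³ idle.
Dropping insulation panels frees 8 m³; slotting in paper rolls (13 m³) lifts the total to 6333 at 28 m³.
The closest alternative, medical supplies + insulation panels, reaches only 5583.

6333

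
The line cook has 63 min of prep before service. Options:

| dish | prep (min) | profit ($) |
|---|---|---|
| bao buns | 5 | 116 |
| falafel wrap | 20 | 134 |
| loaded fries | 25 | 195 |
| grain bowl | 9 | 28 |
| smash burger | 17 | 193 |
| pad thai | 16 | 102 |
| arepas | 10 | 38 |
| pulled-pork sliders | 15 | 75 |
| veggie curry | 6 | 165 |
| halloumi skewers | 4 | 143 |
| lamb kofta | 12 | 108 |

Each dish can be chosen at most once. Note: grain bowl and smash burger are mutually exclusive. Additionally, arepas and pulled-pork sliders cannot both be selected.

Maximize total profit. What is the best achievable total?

Ranking by ratio (profit/min): halloumi skewers 35.75, veggie curry 27.50, bao buns 23.20, smash burger 11.35.
The ratio ordering already packs tightly: bao buns + smash burger + pad thai + veggie curry + halloumi skewers + lamb kofta, 60 min, 827.
Runner-up bao buns + loaded fries + smash burger + veggie curry + halloumi skewers tops out at 812.

827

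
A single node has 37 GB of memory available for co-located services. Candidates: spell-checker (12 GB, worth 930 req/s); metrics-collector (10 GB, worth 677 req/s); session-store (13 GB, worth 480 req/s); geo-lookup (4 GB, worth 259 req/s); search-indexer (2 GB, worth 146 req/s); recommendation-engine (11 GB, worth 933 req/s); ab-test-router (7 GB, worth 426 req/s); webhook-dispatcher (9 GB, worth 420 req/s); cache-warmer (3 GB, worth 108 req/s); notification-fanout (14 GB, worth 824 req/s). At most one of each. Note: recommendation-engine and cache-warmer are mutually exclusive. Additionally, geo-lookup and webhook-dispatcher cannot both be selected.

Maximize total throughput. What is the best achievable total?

Ranking by ratio (throughput/GB): recommendation-engine 84.82, spell-checker 77.50, search-indexer 73.00, metrics-collector 67.70.
Taking the top-ratio services first gives spell-checker + metrics-collector + search-indexer + recommendation-engine for 2686 (35 GB).
Dropping search-indexer frees 2 GB; slotting in geo-lookup (4 GB) lifts the total to 2799 at 37 GB.
The closest alternative, spell-checker + geo-lookup + search-indexer + recommendation-engine + ab-test-router, reaches only 2694.

2799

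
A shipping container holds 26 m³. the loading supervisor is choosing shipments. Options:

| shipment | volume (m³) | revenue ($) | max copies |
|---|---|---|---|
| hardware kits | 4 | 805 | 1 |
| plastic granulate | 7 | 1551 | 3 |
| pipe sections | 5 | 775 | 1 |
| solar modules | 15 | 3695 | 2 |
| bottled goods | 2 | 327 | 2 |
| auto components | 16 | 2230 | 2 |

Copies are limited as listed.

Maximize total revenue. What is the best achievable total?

Ranking by ratio (revenue/m³): solar modules 246.33, plastic granulate 221.57, hardware kits 201.25.
Hardware kits + plastic granulate + solar modules uses 26 of the 26 m³ and totals 6051.
Nothing else within 26 m³ beats 6051.

6051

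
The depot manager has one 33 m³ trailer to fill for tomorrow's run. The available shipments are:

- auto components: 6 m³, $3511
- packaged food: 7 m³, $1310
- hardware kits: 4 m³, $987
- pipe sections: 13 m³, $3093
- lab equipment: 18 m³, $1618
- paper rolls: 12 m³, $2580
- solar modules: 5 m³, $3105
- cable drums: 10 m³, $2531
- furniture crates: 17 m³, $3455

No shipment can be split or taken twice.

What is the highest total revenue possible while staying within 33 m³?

11727

Greedy by ratio would take auto components + packaged food + hardware kits + solar modules + cable drums: 32 m³ used, total 11444.
The 11 m³ tied up in packaged food and hardware kits is better spent on paper rolls — total rises to 11727 (33 m³).
No other feasible combination exceeds 11727.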